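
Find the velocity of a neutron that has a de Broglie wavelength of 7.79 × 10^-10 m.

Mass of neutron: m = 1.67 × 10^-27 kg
5.09 × 10^2 m/s

From the de Broglie relation λ = h/(mv), we solve for v:

v = h/(mλ)
v = (6.626 × 10^-34 J·s) / (1.67 × 10^-27 kg × 7.79 × 10^-10 m)
v = 5.09 × 10^2 m/s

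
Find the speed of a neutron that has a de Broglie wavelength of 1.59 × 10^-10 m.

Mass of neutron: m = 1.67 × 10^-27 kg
2.50 × 10^3 m/s

From the de Broglie relation λ = h/(mv), we solve for v:

v = h/(mλ)
v = (6.626 × 10^-34 J·s) / (1.67 × 10^-27 kg × 1.59 × 10^-10 m)
v = 2.50 × 10^3 m/s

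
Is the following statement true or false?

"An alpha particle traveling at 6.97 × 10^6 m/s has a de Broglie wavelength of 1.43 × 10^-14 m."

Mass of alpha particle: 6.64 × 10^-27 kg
True

The claim is correct.

Using λ = h/(mv):
λ = (6.626 × 10^-34 J·s) / (6.64 × 10^-27 kg × 6.97 × 10^6 m/s)
λ = 1.43 × 10^-14 m

This matches the claimed value.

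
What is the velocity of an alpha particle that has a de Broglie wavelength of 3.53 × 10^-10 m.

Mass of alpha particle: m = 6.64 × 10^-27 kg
2.83 × 10^2 m/s

From the de Broglie relation λ = h/(mv), we solve for v:

v = h/(mλ)
v = (6.626 × 10^-34 J·s) / (6.64 × 10^-27 kg × 3.53 × 10^-10 m)
v = 2.83 × 10^2 m/s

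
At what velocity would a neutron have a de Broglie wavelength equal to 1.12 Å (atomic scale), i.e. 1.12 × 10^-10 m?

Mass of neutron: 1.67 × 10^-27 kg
3.54 × 10^3 m/s

From λ = h/(mv), solve for v:

v = h/(mλ)
v = (6.626 × 10^-34 J·s) / (1.67 × 10^-27 kg × 1.12 × 10^-10 m)
v = 3.54 × 10^3 m/s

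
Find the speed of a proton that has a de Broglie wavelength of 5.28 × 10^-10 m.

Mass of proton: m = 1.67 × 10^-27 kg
7.51 × 10^2 m/s

From the de Broglie relation λ = h/(mv), we solve for v:

v = h/(mλ)
v = (6.626 × 10^-34 J·s) / (1.67 × 10^-27 kg × 5.28 × 10^-10 m)
v = 7.51 × 10^2 m/s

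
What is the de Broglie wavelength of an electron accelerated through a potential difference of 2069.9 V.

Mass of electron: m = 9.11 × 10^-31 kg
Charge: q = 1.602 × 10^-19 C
2.70 × 10^-11 m

When a particle is accelerated through voltage V, it gains kinetic energy KE = qV.

The de Broglie wavelength is then λ = h/√(2mqV):

λ = h/√(2mqV)
λ = (6.626 × 10^-34 J·s) / √(2 × 9.11 × 10^-31 kg × 1.602 × 10^-19 C × 2069.9 V)
λ = 2.70 × 10^-11 m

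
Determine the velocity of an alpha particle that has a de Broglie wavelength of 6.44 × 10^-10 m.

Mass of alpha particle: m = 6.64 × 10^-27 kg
1.55 × 10^2 m/s

From the de Broglie relation λ = h/(mv), we solve for v:

v = h/(mλ)
v = (6.626 × 10^-34 J·s) / (6.64 × 10^-27 kg × 6.44 × 10^-10 m)
v = 1.55 × 10^2 m/s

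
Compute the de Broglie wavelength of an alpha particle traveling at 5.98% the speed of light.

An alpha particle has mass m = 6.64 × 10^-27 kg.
5.57 × 10^-15 m

Using the de Broglie relation λ = h/(mv):

v = 5.98% × c = 1.793 × 10^7 m/s

λ = h/(mv)
λ = (6.626 × 10^-34 J·s) / (6.64 × 10^-27 kg × 1.793 × 10^7 m/s)
λ = 5.57 × 10^-15 m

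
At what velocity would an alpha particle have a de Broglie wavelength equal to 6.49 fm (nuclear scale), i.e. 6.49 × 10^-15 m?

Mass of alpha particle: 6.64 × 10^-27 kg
1.54 × 10^7 m/s

From λ = h/(mv), solve for v:

v = h/(mλ)
v = (6.626 × 10^-34 J·s) / (6.64 × 10^-27 kg × 6.49 × 10^-15 m)
v = 1.54 × 10^7 m/s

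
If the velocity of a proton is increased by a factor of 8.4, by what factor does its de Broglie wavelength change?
The wavelength decreases by a factor of 8.4.

From λ = h/(mv), the wavelength is inversely proportional to velocity:

λ ∝ 1/v

If v → 8.4v, then λ → λ/8.4

When velocity is increased by a factor of 8.4, the wavelength decreases by a factor of 8.4.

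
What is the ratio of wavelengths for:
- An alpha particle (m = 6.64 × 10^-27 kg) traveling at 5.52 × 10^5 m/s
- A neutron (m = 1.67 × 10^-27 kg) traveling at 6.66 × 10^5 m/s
λ₁/λ₂ = 0.303

Using λ = h/(mv):

λ₁ = h/(m₁v₁) = 1.81 × 10^-13 m
λ₂ = h/(m₂v₂) = 5.96 × 10^-13 m

Ratio λ₁/λ₂ = (m₂v₂)/(m₁v₁)
         = (1.67 × 10^-27 kg × 6.66 × 10^5 m/s) / (6.64 × 10^-27 kg × 5.52 × 10^5 m/s)
         = 0.303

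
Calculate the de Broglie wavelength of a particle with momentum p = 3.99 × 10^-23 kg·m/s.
1.66 × 10^-11 m

Using the de Broglie relation λ = h/p:

λ = h/p
λ = (6.626 × 10^-34 J·s) / (3.99 × 10^-23 kg·m/s)
λ = 1.66 × 10^-11 m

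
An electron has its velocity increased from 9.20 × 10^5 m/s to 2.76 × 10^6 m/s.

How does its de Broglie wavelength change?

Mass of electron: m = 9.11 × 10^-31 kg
The wavelength decreases by a factor of 3.

Using λ = h/(mv):

Initial wavelength: λ₁ = h/(mv₁) = 7.91 × 10^-10 m
Final wavelength: λ₂ = h/(mv₂) = 2.64 × 10^-10 m

Since λ ∝ 1/v, when velocity increases by a factor of 3, the wavelength decreases by a factor of 3.

λ₂/λ₁ = v₁/v₂ = 1/3

The wavelength decreases by a factor of 3.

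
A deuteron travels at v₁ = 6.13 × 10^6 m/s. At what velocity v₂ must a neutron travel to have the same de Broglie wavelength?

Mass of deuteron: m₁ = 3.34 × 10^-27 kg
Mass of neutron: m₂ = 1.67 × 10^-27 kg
v₂ = 1.23 × 10^7 m/s

For equal de Broglie wavelengths: λ₁ = λ₂

h/(m₁v₁) = h/(m₂v₂)
m₁v₁ = m₂v₂
v₂ = v₁ · (m₁/m₂)

v₂ = 6.13 × 10^6 m/s × (3.34 × 10^-27 kg / 1.67 × 10^-27 kg)
v₂ = 1.23 × 10^7 m/s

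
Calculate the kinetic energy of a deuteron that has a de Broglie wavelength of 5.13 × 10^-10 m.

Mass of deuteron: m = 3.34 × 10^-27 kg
2.50 × 10^-22 J (or 1.56 × 10^-3 eV)

From λ = h/√(2mKE), we solve for KE:

λ² = h²/(2mKE)
KE = h²/(2mλ²)
KE = (6.626 × 10^-34 J·s)² / (2 × 3.34 × 10^-27 kg × (5.13 × 10^-10 m)²)
KE = 2.50 × 10^-22 J
KE = 1.56 × 10^-3 eV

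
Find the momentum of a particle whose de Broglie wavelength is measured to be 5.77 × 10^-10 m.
1.15 × 10^-24 kg·m/s

From the de Broglie relation λ = h/p, we solve for p:

p = h/λ
p = (6.626 × 10^-34 J·s) / (5.77 × 10^-10 m)
p = 1.15 × 10^-24 kg·m/s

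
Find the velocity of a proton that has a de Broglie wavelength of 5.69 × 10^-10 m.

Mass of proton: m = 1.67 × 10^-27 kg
6.97 × 10^2 m/s

From the de Broglie relation λ = h/(mv), we solve for v:

v = h/(mλ)
v = (6.626 × 10^-34 J·s) / (1.67 × 10^-27 kg × 5.69 × 10^-10 m)
v = 6.97 × 10^2 m/s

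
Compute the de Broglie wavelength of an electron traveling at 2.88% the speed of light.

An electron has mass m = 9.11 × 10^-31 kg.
8.42 × 10^-11 m

Using the de Broglie relation λ = h/(mv):

v = 2.88% × c = 8.634 × 10^6 m/s

λ = h/(mv)
λ = (6.626 × 10^-34 J·s) / (9.11 × 10^-31 kg × 8.634 × 10^6 m/s)
λ = 8.42 × 10^-11 m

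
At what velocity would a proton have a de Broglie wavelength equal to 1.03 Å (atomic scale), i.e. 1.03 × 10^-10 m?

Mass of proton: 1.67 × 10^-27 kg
3.85 × 10^3 m/s

From λ = h/(mv), solve for v:

v = h/(mλ)
v = (6.626 × 10^-34 J·s) / (1.67 × 10^-27 kg × 1.03 × 10^-10 m)
v = 3.85 × 10^3 m/s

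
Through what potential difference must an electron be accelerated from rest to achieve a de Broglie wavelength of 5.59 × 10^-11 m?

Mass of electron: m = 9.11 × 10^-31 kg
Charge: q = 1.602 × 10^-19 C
481 V

From λ = h/√(2mqV), we solve for V:

λ² = h²/(2mqV)
V = h²/(2mqλ²)
V = (6.626 × 10^-34 J·s)² / (2 × 9.11 × 10^-31 kg × 1.602 × 10^-19 C × (5.59 × 10^-11 m)²)
V = 481 V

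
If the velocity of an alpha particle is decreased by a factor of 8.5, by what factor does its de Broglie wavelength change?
The wavelength increases by a factor of 8.5.

From λ = h/(mv), the wavelength is inversely proportional to velocity:

λ ∝ 1/v

If v → v/8.5, then λ → 8.5λ

When velocity is decreased by a factor of 8.5, the wavelength increases by a factor of 8.5.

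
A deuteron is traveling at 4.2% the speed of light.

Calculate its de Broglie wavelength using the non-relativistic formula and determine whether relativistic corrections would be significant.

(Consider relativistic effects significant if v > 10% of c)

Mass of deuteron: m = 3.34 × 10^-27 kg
No, relativistic corrections are not needed.

Using the non-relativistic de Broglie formula λ = h/(mv):

v = 4.2% × c = 1.259 × 10^7 m/s

λ = h/(mv)
λ = (6.626 × 10^-34 J·s) / (3.34 × 10^-27 kg × 1.259 × 10^7 m/s)
λ = 1.58 × 10^-14 m

Since v = 4.2% of c < 10% of c, relativistic corrections are NOT significant and this non-relativistic result is a good approximation.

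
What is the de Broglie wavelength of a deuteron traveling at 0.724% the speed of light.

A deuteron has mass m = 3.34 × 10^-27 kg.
9.14 × 10^-14 m

Using the de Broglie relation λ = h/(mv):

v = 0.724% × c = 2.170 × 10^6 m/s

λ = h/(mv)
λ = (6.626 × 10^-34 J·s) / (3.34 × 10^-27 kg × 2.170 × 10^6 m/s)
λ = 9.14 × 10^-14 m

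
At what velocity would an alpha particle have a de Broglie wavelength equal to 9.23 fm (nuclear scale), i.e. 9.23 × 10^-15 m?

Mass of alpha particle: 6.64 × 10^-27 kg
1.08 × 10^7 m/s

From λ = h/(mv), solve for v:

v = h/(mλ)
v = (6.626 × 10^-34 J·s) / (6.64 × 10^-27 kg × 9.23 × 10^-15 m)
v = 1.08 × 10^7 m/s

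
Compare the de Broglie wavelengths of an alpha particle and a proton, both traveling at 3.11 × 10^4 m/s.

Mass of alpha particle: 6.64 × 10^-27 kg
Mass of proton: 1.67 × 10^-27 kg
The proton has the longer wavelength.

Using λ = h/(mv), since both particles have the same velocity, the wavelength depends only on mass.

For alpha particle: λ₁ = h/(m₁v) = 3.21 × 10^-12 m
For proton: λ₂ = h/(m₂v) = 1.28 × 10^-11 m

Since λ ∝ 1/m at constant velocity, the lighter particle has the longer wavelength.

The proton has the longer de Broglie wavelength.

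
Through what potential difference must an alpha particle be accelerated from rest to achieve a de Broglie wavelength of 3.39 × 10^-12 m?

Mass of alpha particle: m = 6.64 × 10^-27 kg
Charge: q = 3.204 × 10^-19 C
8.98 V

From λ = h/√(2mqV), we solve for V:

λ² = h²/(2mqV)
V = h²/(2mqλ²)
V = (6.626 × 10^-34 J·s)² / (2 × 6.64 × 10^-27 kg × 3.204 × 10^-19 C × (3.39 × 10^-12 m)²)
V = 8.98 V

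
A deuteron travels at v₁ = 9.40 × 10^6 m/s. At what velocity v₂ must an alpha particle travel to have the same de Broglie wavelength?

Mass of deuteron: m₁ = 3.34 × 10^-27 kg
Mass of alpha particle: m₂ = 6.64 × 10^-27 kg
v₂ = 4.73 × 10^6 m/s

For equal de Broglie wavelengths: λ₁ = λ₂

h/(m₁v₁) = h/(m₂v₂)
m₁v₁ = m₂v₂
v₂ = v₁ · (m₁/m₂)

v₂ = 9.40 × 10^6 m/s × (3.34 × 10^-27 kg / 6.64 × 10^-27 kg)
v₂ = 4.73 × 10^6 m/s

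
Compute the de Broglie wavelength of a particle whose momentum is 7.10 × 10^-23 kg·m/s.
9.33 × 10^-12 m

Using the de Broglie relation λ = h/p:

λ = h/p
λ = (6.626 × 10^-34 J·s) / (7.10 × 10^-23 kg·m/s)
λ = 9.33 × 10^-12 m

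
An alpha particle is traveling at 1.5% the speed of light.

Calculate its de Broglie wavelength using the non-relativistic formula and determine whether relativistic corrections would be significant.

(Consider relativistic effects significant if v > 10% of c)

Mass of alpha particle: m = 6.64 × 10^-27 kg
No, relativistic corrections are not needed.

Using the non-relativistic de Broglie formula λ = h/(mv):

v = 1.5% × c = 4.497 × 10^6 m/s

λ = h/(mv)
λ = (6.626 × 10^-34 J·s) / (6.64 × 10^-27 kg × 4.497 × 10^6 m/s)
λ = 2.22 × 10^-14 m

Since v = 1.5% of c < 10% of c, relativistic corrections are NOT significant and this non-relativistic result is a good approximation.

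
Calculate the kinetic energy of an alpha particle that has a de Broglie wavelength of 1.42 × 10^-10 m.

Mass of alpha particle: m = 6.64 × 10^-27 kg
1.64 × 10^-21 J (or 0.0102 eV)

From λ = h/√(2mKE), we solve for KE:

λ² = h²/(2mKE)
KE = h²/(2mλ²)
KE = (6.626 × 10^-34 J·s)² / (2 × 6.64 × 10^-27 kg × (1.42 × 10^-10 m)²)
KE = 1.64 × 10^-21 J
KE = 0.0102 eV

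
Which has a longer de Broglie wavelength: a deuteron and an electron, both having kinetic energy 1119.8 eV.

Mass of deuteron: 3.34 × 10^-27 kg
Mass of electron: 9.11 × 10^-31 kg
The electron has the longer wavelength.

Using λ = h/√(2mKE):

For deuteron: λ₁ = h/√(2m₁KE) = 6.05 × 10^-13 m
For electron: λ₂ = h/√(2m₂KE) = 3.66 × 10^-11 m

Since λ ∝ 1/√m at constant kinetic energy, the lighter particle has the longer wavelength.

The electron has the longer de Broglie wavelength.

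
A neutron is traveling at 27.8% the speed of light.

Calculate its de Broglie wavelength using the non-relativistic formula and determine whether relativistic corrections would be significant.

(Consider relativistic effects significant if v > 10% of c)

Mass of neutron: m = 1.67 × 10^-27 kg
Yes, relativistic corrections are needed.

Using the non-relativistic de Broglie formula λ = h/(mv):

v = 27.8% × c = 8.334 × 10^7 m/s

λ = h/(mv)
λ = (6.626 × 10^-34 J·s) / (1.67 × 10^-27 kg × 8.334 × 10^7 m/s)
λ = 4.76 × 10^-15 m

Since v = 27.8% of c > 10% of c, relativistic corrections ARE significant and the actual wavelength would differ from this non-relativistic estimate.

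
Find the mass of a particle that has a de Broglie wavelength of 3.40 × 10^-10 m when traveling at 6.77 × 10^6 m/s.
2.88 × 10^-31 kg

From the de Broglie relation λ = h/(mv), we solve for m:

m = h/(λv)
m = (6.626 × 10^-34 J·s) / (3.40 × 10^-10 m × 6.77 × 10^6 m/s)
m = 2.88 × 10^-31 kg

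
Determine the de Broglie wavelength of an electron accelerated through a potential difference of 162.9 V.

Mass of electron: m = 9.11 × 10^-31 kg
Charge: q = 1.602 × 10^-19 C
9.61 × 10^-11 m

When a particle is accelerated through voltage V, it gains kinetic energy KE = qV.

The de Broglie wavelength is then λ = h/√(2mqV):

λ = h/√(2mqV)
λ = (6.626 × 10^-34 J·s) / √(2 × 9.11 × 10^-31 kg × 1.602 × 10^-19 C × 162.9 V)
λ = 9.61 × 10^-11 m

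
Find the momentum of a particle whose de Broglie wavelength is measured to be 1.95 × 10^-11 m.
3.40 × 10^-23 kg·m/s

From the de Broglie relation λ = h/p, we solve for p:

p = h/λ
p = (6.626 × 10^-34 J·s) / (1.95 × 10^-11 m)
p = 3.40 × 10^-23 kg·m/s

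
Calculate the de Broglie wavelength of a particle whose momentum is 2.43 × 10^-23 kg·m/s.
2.73 × 10^-11 m

Using the de Broglie relation λ = h/p:

λ = h/p
λ = (6.626 × 10^-34 J·s) / (2.43 × 10^-23 kg·m/s)
λ = 2.73 × 10^-11 m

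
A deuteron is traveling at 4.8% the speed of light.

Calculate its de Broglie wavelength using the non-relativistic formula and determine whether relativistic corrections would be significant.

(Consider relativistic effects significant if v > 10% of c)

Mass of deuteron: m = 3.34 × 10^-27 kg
No, relativistic corrections are not needed.

Using the non-relativistic de Broglie formula λ = h/(mv):

v = 4.8% × c = 1.439 × 10^7 m/s

λ = h/(mv)
λ = (6.626 × 10^-34 J·s) / (3.34 × 10^-27 kg × 1.439 × 10^7 m/s)
λ = 1.38 × 10^-14 m

Since v = 4.8% of c < 10% of c, relativistic corrections are NOT significant and this non-relativistic result is a good approximation.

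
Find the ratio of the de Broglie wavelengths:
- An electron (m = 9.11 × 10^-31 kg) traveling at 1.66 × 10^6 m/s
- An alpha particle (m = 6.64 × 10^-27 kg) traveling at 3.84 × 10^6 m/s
λ₁/λ₂ = 1.69 × 10^4

Using λ = h/(mv):

λ₁ = h/(m₁v₁) = 4.38 × 10^-10 m
λ₂ = h/(m₂v₂) = 2.60 × 10^-14 m

Ratio λ₁/λ₂ = (m₂v₂)/(m₁v₁)
         = (6.64 × 10^-27 kg × 3.84 × 10^6 m/s) / (9.11 × 10^-31 kg × 1.66 × 10^6 m/s)
         = 1.69 × 10^4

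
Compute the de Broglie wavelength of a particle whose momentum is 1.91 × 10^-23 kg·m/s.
3.47 × 10^-11 m

Using the de Broglie relation λ = h/p:

λ = h/p
λ = (6.626 × 10^-34 J·s) / (1.91 × 10^-23 kg·m/s)
λ = 3.47 × 10^-11 m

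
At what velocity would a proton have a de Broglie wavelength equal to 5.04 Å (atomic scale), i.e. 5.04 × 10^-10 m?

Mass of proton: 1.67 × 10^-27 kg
7.87 × 10^2 m/s

From λ = h/(mv), solve for v:

v = h/(mλ)
v = (6.626 × 10^-34 J·s) / (1.67 × 10^-27 kg × 5.04 × 10^-10 m)
v = 7.87 × 10^2 m/s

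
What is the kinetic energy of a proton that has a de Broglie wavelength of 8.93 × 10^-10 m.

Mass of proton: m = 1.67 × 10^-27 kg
1.65 × 10^-22 J (or 1.03 × 10^-3 eV)

From λ = h/√(2mKE), we solve for KE:

λ² = h²/(2mKE)
KE = h²/(2mλ²)
KE = (6.626 × 10^-34 J·s)² / (2 × 1.67 × 10^-27 kg × (8.93 × 10^-10 m)²)
KE = 1.65 × 10^-22 J
KE = 1.03 × 10^-3 eV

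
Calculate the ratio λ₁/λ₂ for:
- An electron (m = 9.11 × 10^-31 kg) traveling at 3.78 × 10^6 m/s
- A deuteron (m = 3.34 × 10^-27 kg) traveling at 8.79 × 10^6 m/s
λ₁/λ₂ = 8.53 × 10^3

Using λ = h/(mv):

λ₁ = h/(m₁v₁) = 1.92 × 10^-10 m
λ₂ = h/(m₂v₂) = 2.26 × 10^-14 m

Ratio λ₁/λ₂ = (m₂v₂)/(m₁v₁)
         = (3.34 × 10^-27 kg × 8.79 × 10^6 m/s) / (9.11 × 10^-31 kg × 3.78 × 10^6 m/s)
         = 8.53 × 10^3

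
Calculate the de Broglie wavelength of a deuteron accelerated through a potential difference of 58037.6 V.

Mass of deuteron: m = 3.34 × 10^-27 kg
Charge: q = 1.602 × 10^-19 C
8.41 × 10^-14 m

When a particle is accelerated through voltage V, it gains kinetic energy KE = qV.

The de Broglie wavelength is then λ = h/√(2mqV):

λ = h/√(2mqV)
λ = (6.626 × 10^-34 J·s) / √(2 × 3.34 × 10^-27 kg × 1.602 × 10^-19 C × 58037.6 V)
λ = 8.41 × 10^-14 m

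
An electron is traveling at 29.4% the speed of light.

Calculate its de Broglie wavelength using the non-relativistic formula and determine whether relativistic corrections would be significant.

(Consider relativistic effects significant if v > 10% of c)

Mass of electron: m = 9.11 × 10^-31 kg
Yes, relativistic corrections are needed.

Using the non-relativistic de Broglie formula λ = h/(mv):

v = 29.4% × c = 8.814 × 10^7 m/s

λ = h/(mv)
λ = (6.626 × 10^-34 J·s) / (9.11 × 10^-31 kg × 8.814 × 10^7 m/s)
λ = 8.25 × 10^-12 m

Since v = 29.4% of c > 10% of c, relativistic corrections ARE significant and the actual wavelength would differ from this non-relativistic estimate.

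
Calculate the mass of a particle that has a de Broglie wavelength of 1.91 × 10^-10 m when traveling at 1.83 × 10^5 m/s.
1.90 × 10^-29 kg

From the de Broglie relation λ = h/(mv), we solve for m:

m = h/(λv)
m = (6.626 × 10^-34 J·s) / (1.91 × 10^-10 m × 1.83 × 10^5 m/s)
m = 1.90 × 10^-29 kg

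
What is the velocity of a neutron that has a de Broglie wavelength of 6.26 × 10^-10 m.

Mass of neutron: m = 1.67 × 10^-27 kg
6.34 × 10^2 m/s

From the de Broglie relation λ = h/(mv), we solve for v:

v = h/(mλ)
v = (6.626 × 10^-34 J·s) / (1.67 × 10^-27 kg × 6.26 × 10^-10 m)
v = 6.34 × 10^2 m/s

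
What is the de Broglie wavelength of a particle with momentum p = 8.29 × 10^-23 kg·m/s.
7.99 × 10^-12 m

Using the de Broglie relation λ = h/p:

λ = h/p
λ = (6.626 × 10^-34 J·s) / (8.29 × 10^-23 kg·m/s)
λ = 7.99 × 10^-12 m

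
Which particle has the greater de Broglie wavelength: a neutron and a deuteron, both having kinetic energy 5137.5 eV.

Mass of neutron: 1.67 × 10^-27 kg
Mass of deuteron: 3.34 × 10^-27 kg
The neutron has the longer wavelength.

Using λ = h/√(2mKE):

For neutron: λ₁ = h/√(2m₁KE) = 4.00 × 10^-13 m
For deuteron: λ₂ = h/√(2m₂KE) = 2.83 × 10^-13 m

Since λ ∝ 1/√m at constant kinetic energy, the lighter particle has the longer wavelength.

The neutron has the longer de Broglie wavelength.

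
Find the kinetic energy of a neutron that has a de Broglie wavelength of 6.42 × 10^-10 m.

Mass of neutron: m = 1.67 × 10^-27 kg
3.19 × 10^-22 J (or 1.99 × 10^-3 eV)

From λ = h/√(2mKE), we solve for KE:

λ² = h²/(2mKE)
KE = h²/(2mλ²)
KE = (6.626 × 10^-34 J·s)² / (2 × 1.67 × 10^-27 kg × (6.42 × 10^-10 m)²)
KE = 3.19 × 10^-22 J
KE = 1.99 × 10^-3 eV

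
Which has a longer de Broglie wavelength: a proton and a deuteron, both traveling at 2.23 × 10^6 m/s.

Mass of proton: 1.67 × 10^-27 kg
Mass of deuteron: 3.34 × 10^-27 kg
The proton has the longer wavelength.

Using λ = h/(mv), since both particles have the same velocity, the wavelength depends only on mass.

For proton: λ₁ = h/(m₁v) = 1.78 × 10^-13 m
For deuteron: λ₂ = h/(m₂v) = 8.90 × 10^-14 m

Since λ ∝ 1/m at constant velocity, the lighter particle has the longer wavelength.

The proton has the longer de Broglie wavelength.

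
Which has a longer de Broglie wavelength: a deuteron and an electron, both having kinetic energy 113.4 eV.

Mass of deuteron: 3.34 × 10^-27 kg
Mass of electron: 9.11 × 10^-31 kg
The electron has the longer wavelength.

Using λ = h/√(2mKE):

For deuteron: λ₁ = h/√(2m₁KE) = 1.90 × 10^-12 m
For electron: λ₂ = h/√(2m₂KE) = 1.15 × 10^-10 m

Since λ ∝ 1/√m at constant kinetic energy, the lighter particle has the longer wavelength.

The electron has the longer de Broglie wavelength.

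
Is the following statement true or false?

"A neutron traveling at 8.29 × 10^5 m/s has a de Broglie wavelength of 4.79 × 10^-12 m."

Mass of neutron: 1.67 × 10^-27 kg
False

The claim is incorrect.

Using λ = h/(mv):
λ = (6.626 × 10^-34 J·s) / (1.67 × 10^-27 kg × 8.29 × 10^5 m/s)
λ = 4.79 × 10^-13 m

The actual wavelength differs from the claimed 4.79 × 10^-12 m.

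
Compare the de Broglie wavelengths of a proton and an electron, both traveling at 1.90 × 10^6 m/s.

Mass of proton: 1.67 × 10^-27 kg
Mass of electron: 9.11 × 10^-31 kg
The electron has the longer wavelength.

Using λ = h/(mv), since both particles have the same velocity, the wavelength depends only on mass.

For proton: λ₁ = h/(m₁v) = 2.09 × 10^-13 m
For electron: λ₂ = h/(m₂v) = 3.83 × 10^-10 m

Since λ ∝ 1/m at constant velocity, the lighter particle has the longer wavelength.

The electron has the longer de Broglie wavelength.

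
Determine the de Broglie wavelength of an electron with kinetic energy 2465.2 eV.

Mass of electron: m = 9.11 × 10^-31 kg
2.47 × 10^-11 m

Using λ = h/√(2mKE):

First convert KE to Joules: KE = 2465.2 eV = 3.950 × 10^-16 J

λ = h/√(2mKE)
λ = (6.626 × 10^-34 J·s) / √(2 × 9.11 × 10^-31 kg × 3.950 × 10^-16 J)
λ = 2.47 × 10^-11 m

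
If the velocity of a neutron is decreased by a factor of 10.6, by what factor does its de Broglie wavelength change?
The wavelength increases by a factor of 10.6.

From λ = h/(mv), the wavelength is inversely proportional to velocity:

λ ∝ 1/v

If v → v/10.6, then λ → 10.6λ

When velocity is decreased by a factor of 10.6, the wavelength increases by a factor of 10.6.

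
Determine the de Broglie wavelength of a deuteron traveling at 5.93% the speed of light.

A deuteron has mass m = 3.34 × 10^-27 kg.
1.12 × 10^-14 m

Using the de Broglie relation λ = h/(mv):

v = 5.93% × c = 1.778 × 10^7 m/s

λ = h/(mv)
λ = (6.626 × 10^-34 J·s) / (3.34 × 10^-27 kg × 1.778 × 10^7 m/s)
λ = 1.12 × 10^-14 m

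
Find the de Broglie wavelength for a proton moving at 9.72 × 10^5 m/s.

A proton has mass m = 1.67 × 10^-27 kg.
4.08 × 10^-13 m

Using the de Broglie relation λ = h/(mv):

λ = h/(mv)
λ = (6.626 × 10^-34 J·s) / (1.67 × 10^-27 kg × 9.72 × 10^5 m/s)
λ = 4.08 × 10^-13 m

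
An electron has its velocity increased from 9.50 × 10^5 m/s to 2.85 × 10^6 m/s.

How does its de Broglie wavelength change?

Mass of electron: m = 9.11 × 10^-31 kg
The wavelength decreases by a factor of 3.

Using λ = h/(mv):

Initial wavelength: λ₁ = h/(mv₁) = 7.66 × 10^-10 m
Final wavelength: λ₂ = h/(mv₂) = 2.55 × 10^-10 m

Since λ ∝ 1/v, when velocity increases by a factor of 3, the wavelength decreases by a factor of 3.

λ₂/λ₁ = v₁/v₂ = 1/3

The wavelength decreases by a factor of 3.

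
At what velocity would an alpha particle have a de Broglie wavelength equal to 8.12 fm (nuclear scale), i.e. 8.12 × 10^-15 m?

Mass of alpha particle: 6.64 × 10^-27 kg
1.23 × 10^7 m/s

From λ = h/(mv), solve for v:

v = h/(mλ)
v = (6.626 × 10^-34 J·s) / (6.64 × 10^-27 kg × 8.12 × 10^-15 m)
v = 1.23 × 10^7 m/s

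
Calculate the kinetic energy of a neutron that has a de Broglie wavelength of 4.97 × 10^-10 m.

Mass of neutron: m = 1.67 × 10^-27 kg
5.32 × 10^-22 J (or 3.32 × 10^-3 eV)

From λ = h/√(2mKE), we solve for KE:

λ² = h²/(2mKE)
KE = h²/(2mλ²)
KE = (6.626 × 10^-34 J·s)² / (2 × 1.67 × 10^-27 kg × (4.97 × 10^-10 m)²)
KE = 5.32 × 10^-22 J
KE = 3.32 × 10^-3 eV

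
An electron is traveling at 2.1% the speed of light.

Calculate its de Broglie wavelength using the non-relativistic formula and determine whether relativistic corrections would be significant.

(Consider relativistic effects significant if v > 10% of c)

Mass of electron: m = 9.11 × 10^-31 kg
No, relativistic corrections are not needed.

Using the non-relativistic de Broglie formula λ = h/(mv):

v = 2.1% × c = 6.296 × 10^6 m/s

λ = h/(mv)
λ = (6.626 × 10^-34 J·s) / (9.11 × 10^-31 kg × 6.296 × 10^6 m/s)
λ = 1.16 × 10^-10 m

Since v = 2.1% of c < 10% of c, relativistic corrections are NOT significant and this non-relativistic result is a good approximation.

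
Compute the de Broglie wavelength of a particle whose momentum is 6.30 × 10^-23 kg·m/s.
1.05 × 10^-11 m

Using the de Broglie relation λ = h/p:

λ = h/p
λ = (6.626 × 10^-34 J·s) / (6.30 × 10^-23 kg·m/s)
λ = 1.05 × 10^-11 m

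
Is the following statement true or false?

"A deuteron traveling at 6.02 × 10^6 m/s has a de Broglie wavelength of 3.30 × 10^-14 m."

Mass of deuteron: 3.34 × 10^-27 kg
True

The claim is correct.

Using λ = h/(mv):
λ = (6.626 × 10^-34 J·s) / (3.34 × 10^-27 kg × 6.02 × 10^6 m/s)
λ = 3.30 × 10^-14 m

This matches the claimed value.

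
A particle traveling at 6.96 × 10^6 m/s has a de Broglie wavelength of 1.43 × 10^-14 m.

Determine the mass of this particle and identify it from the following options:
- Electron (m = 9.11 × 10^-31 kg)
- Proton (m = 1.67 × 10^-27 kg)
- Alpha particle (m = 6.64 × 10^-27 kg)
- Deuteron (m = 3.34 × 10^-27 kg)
The particle is an alpha particle.

From λ = h/(mv), solve for mass:

m = h/(λv)
m = (6.626 × 10^-34 J·s) / (1.43 × 10^-14 m × 6.96 × 10^6 m/s)
m = 6.66 × 10^-27 kg

Comparing with the listed masses, this is closest to an alpha particle.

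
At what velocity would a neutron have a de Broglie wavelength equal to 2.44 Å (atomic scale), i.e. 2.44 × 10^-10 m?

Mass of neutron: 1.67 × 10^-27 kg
1.63 × 10^3 m/s

From λ = h/(mv), solve for v:

v = h/(mλ)
v = (6.626 × 10^-34 J·s) / (1.67 × 10^-27 kg × 2.44 × 10^-10 m)
v = 1.63 × 10^3 m/s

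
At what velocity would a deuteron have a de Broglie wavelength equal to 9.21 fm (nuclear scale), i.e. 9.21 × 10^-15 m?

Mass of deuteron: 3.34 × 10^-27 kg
2.15 × 10^7 m/s

From λ = h/(mv), solve for v:

v = h/(mλ)
v = (6.626 × 10^-34 J·s) / (3.34 × 10^-27 kg × 9.21 × 10^-15 m)
v = 2.15 × 10^7 m/s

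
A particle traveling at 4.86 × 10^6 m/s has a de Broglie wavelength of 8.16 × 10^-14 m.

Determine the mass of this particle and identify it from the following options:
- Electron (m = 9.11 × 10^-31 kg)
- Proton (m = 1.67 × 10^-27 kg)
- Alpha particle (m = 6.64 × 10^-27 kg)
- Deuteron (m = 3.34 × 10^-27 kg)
The particle is a proton.

From λ = h/(mv), solve for mass:

m = h/(λv)
m = (6.626 × 10^-34 J·s) / (8.16 × 10^-14 m × 4.86 × 10^6 m/s)
m = 1.67 × 10^-27 kg

Comparing with the listed masses, this is closest to a proton.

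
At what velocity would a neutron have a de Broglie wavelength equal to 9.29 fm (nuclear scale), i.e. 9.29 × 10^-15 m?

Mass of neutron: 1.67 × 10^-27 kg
4.27 × 10^7 m/s

From λ = h/(mv), solve for v:

v = h/(mλ)
v = (6.626 × 10^-34 J·s) / (1.67 × 10^-27 kg × 9.29 × 10^-15 m)
v = 4.27 × 10^7 m/s

Note: This velocity is 14.2% of the speed of light, so relativistic corrections would be needed for a more accurate calculation.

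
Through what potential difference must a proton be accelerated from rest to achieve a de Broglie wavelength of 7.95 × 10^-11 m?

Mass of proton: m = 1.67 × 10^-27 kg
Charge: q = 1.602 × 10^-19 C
1.30 × 10^-1 V

From λ = h/√(2mqV), we solve for V:

λ² = h²/(2mqV)
V = h²/(2mqλ²)
V = (6.626 × 10^-34 J·s)² / (2 × 1.67 × 10^-27 kg × 1.602 × 10^-19 C × (7.95 × 10^-11 m)²)
V = 1.30 × 10^-1 V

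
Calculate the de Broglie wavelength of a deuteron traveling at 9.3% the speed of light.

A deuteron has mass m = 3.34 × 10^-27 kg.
7.12 × 10^-15 m

Using the de Broglie relation λ = h/(mv):

v = 9.3% × c = 2.788 × 10^7 m/s

λ = h/(mv)
λ = (6.626 × 10^-34 J·s) / (3.34 × 10^-27 kg × 2.788 × 10^7 m/s)
λ = 7.12 × 10^-15 m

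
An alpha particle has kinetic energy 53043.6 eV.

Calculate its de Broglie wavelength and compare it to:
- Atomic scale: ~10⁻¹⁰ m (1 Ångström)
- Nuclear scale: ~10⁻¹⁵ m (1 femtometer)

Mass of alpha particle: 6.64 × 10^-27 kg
λ = 6.24 × 10^-14 m, which is between nuclear and atomic scales.

Using λ = h/√(2mKE):

KE = 53043.6 eV = 8.499 × 10^-15 J

λ = h/√(2mKE)
λ = (6.626 × 10^-34 J·s) / √(2 × 6.64 × 10^-27 kg × 8.499 × 10^-15 J)
λ = 6.24 × 10^-14 m

Comparison:
- Atomic scale (10⁻¹⁰ m): λ is 0.00062× this size
- Nuclear scale (10⁻¹⁵ m): λ is 62× this size

The wavelength is between nuclear and atomic scales.

This wavelength is appropriate for probing atomic structure but too large for nuclear physics experiments.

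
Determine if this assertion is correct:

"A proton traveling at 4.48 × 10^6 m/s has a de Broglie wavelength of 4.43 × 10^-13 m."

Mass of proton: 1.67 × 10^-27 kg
False

The claim is incorrect.

Using λ = h/(mv):
λ = (6.626 × 10^-34 J·s) / (1.67 × 10^-27 kg × 4.48 × 10^6 m/s)
λ = 8.86 × 10^-14 m

The actual wavelength differs from the claimed 4.43 × 10^-13 m.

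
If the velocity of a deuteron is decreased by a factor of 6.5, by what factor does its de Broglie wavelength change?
The wavelength increases by a factor of 6.5.

From λ = h/(mv), the wavelength is inversely proportional to velocity:

λ ∝ 1/v

If v → v/6.5, then λ → 6.5λ

When velocity is decreased by a factor of 6.5, the wavelength increases by a factor of 6.5.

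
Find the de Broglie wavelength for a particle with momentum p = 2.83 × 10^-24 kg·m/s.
2.34 × 10^-10 m

Using the de Broglie relation λ = h/p:

λ = h/p
λ = (6.626 × 10^-34 J·s) / (2.83 × 10^-24 kg·m/s)
λ = 2.34 × 10^-10 m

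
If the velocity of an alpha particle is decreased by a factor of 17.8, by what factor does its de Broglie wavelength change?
The wavelength increases by a factor of 17.8.

From λ = h/(mv), the wavelength is inversely proportional to velocity:

λ ∝ 1/v

If v → v/17.8, then λ → 17.8λ

When velocity is decreased by a factor of 17.8, the wavelength increases by a factor of 17.8.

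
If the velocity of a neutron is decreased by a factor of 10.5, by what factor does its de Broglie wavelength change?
The wavelength increases by a factor of 10.5.

From λ = h/(mv), the wavelength is inversely proportional to velocity:

λ ∝ 1/v

If v → v/10.5, then λ → 10.5λ

When velocity is decreased by a factor of 10.5, the wavelength increases by a factor of 10.5.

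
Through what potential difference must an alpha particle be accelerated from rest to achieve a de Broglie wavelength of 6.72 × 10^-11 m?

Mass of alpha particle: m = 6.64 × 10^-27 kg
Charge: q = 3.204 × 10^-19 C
2.28 × 10^-2 V

From λ = h/√(2mqV), we solve for V:

λ² = h²/(2mqV)
V = h²/(2mqλ²)
V = (6.626 × 10^-34 J·s)² / (2 × 6.64 × 10^-27 kg × 3.204 × 10^-19 C × (6.72 × 10^-11 m)²)
V = 2.28 × 10^-2 V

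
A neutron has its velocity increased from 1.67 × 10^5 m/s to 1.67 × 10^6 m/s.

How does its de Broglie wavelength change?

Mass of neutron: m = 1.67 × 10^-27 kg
The wavelength decreases by a factor of 10.

Using λ = h/(mv):

Initial wavelength: λ₁ = h/(mv₁) = 2.38 × 10^-12 m
Final wavelength: λ₂ = h/(mv₂) = 2.38 × 10^-13 m

Since λ ∝ 1/v, when velocity increases by a factor of 10, the wavelength decreases by a factor of 10.

λ₂/λ₁ = v₁/v₂ = 1/10

The wavelength decreases by a factor of 10.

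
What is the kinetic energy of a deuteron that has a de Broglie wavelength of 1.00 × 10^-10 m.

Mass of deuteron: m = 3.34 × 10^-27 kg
6.57 × 10^-21 J (or 0.0410 eV)

From λ = h/√(2mKE), we solve for KE:

λ² = h²/(2mKE)
KE = h²/(2mλ²)
KE = (6.626 × 10^-34 J·s)² / (2 × 3.34 × 10^-27 kg × (1.00 × 10^-10 m)²)
KE = 6.57 × 10^-21 J
KE = 0.0410 eV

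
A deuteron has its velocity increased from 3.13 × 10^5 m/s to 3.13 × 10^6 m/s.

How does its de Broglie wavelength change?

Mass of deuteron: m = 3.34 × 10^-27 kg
The wavelength decreases by a factor of 10.

Using λ = h/(mv):

Initial wavelength: λ₁ = h/(mv₁) = 6.34 × 10^-13 m
Final wavelength: λ₂ = h/(mv₂) = 6.34 × 10^-14 m

Since λ ∝ 1/v, when velocity increases by a factor of 10, the wavelength decreases by a factor of 10.

λ₂/λ₁ = v₁/v₂ = 1/10

The wavelength decreases by a factor of 10.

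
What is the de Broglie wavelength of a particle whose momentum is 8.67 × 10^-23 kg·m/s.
7.64 × 10^-12 m

Using the de Broglie relation λ = h/p:

λ = h/p
λ = (6.626 × 10^-34 J·s) / (8.67 × 10^-23 kg·m/s)
λ = 7.64 × 10^-12 m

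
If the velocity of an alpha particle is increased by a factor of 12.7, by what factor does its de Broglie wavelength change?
The wavelength decreases by a factor of 12.7.

From λ = h/(mv), the wavelength is inversely proportional to velocity:

λ ∝ 1/v

If v → 12.7v, then λ → λ/12.7

When velocity is increased by a factor of 12.7, the wavelength decreases by a factor of 12.7.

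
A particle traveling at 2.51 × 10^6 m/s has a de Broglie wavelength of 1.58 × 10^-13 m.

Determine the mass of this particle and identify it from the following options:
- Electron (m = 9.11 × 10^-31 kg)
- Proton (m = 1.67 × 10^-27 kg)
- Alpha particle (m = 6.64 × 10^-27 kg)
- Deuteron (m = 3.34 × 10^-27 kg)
The particle is a proton.

From λ = h/(mv), solve for mass:

m = h/(λv)
m = (6.626 × 10^-34 J·s) / (1.58 × 10^-13 m × 2.51 × 10^6 m/s)
m = 1.67 × 10^-27 kg

Comparing with the listed masses, this is closest to a proton.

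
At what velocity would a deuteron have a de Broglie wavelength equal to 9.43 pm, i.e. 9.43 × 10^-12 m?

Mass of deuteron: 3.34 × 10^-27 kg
2.10 × 10^4 m/s

From λ = h/(mv), solve for v:

v = h/(mλ)
v = (6.626 × 10^-34 J·s) / (3.34 × 10^-27 kg × 9.43 × 10^-12 m)
v = 2.10 × 10^4 m/s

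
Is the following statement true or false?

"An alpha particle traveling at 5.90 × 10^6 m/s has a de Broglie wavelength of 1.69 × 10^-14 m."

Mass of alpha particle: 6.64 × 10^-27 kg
True

The claim is correct.

Using λ = h/(mv):
λ = (6.626 × 10^-34 J·s) / (6.64 × 10^-27 kg × 5.90 × 10^6 m/s)
λ = 1.69 × 10^-14 m

This matches the claimed value.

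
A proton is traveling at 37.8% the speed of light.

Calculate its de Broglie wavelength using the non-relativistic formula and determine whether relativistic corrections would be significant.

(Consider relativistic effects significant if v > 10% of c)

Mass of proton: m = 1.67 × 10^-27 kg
Yes, relativistic corrections are needed.

Using the non-relativistic de Broglie formula λ = h/(mv):

v = 37.8% × c = 1.133 × 10^8 m/s

λ = h/(mv)
λ = (6.626 × 10^-34 J·s) / (1.67 × 10^-27 kg × 1.133 × 10^8 m/s)
λ = 3.50 × 10^-15 m

Since v = 37.8% of c > 10% of c, relativistic corrections ARE significant and the actual wavelength would differ from this non-relativistic estimate.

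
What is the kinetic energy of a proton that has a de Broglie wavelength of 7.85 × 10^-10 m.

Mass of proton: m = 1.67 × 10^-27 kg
2.13 × 10^-22 J (or 1.33 × 10^-3 eV)

From λ = h/√(2mKE), we solve for KE:

λ² = h²/(2mKE)
KE = h²/(2mλ²)
KE = (6.626 × 10^-34 J·s)² / (2 × 1.67 × 10^-27 kg × (7.85 × 10^-10 m)²)
KE = 2.13 × 10^-22 J
KE = 1.33 × 10^-3 eV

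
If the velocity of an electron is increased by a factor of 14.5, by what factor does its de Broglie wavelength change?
The wavelength decreases by a factor of 14.5.

From λ = h/(mv), the wavelength is inversely proportional to velocity:

λ ∝ 1/v

If v → 14.5v, then λ → λ/14.5

When velocity is increased by a factor of 14.5, the wavelength decreases by a factor of 14.5.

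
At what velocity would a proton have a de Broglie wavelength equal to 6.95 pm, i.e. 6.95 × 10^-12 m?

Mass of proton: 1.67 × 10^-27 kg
5.71 × 10^4 m/s

From λ = h/(mv), solve for v:

v = h/(mλ)
v = (6.626 × 10^-34 J·s) / (1.67 × 10^-27 kg × 6.95 × 10^-12 m)
v = 5.71 × 10^4 m/s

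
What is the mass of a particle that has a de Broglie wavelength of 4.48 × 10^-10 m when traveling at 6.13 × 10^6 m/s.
2.41 × 10^-31 kg

From the de Broglie relation λ = h/(mv), we solve for m:

m = h/(λv)
m = (6.626 × 10^-34 J·s) / (4.48 × 10^-10 m × 6.13 × 10^6 m/s)
m = 2.41 × 10^-31 kg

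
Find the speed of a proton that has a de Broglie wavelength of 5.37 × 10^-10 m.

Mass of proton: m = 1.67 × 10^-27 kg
7.39 × 10^2 m/s

From the de Broglie relation λ = h/(mv), we solve for v:

v = h/(mλ)
v = (6.626 × 10^-34 J·s) / (1.67 × 10^-27 kg × 5.37 × 10^-10 m)
v = 7.39 × 10^2 m/s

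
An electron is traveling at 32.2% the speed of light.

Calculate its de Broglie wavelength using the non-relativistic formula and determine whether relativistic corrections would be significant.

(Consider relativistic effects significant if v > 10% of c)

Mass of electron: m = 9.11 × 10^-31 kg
Yes, relativistic corrections are needed.

Using the non-relativistic de Broglie formula λ = h/(mv):

v = 32.2% × c = 9.653 × 10^7 m/s

λ = h/(mv)
λ = (6.626 × 10^-34 J·s) / (9.11 × 10^-31 kg × 9.653 × 10^7 m/s)
λ = 7.53 × 10^-12 m

Since v = 32.2% of c > 10% of c, relativistic corrections ARE significant and the actual wavelength would differ from this non-relativistic estimate.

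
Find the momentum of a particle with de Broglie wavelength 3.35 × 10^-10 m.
1.98 × 10^-24 kg·m/s

From the de Broglie relation λ = h/p, we solve for p:

p = h/λ
p = (6.626 × 10^-34 J·s) / (3.35 × 10^-10 m)
p = 1.98 × 10^-24 kg·m/s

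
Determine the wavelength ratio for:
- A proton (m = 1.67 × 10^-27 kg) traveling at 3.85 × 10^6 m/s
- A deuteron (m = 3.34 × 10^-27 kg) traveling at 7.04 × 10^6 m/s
λ₁/λ₂ = 3.66

Using λ = h/(mv):

λ₁ = h/(m₁v₁) = 1.03 × 10^-13 m
λ₂ = h/(m₂v₂) = 2.82 × 10^-14 m

Ratio λ₁/λ₂ = (m₂v₂)/(m₁v₁)
         = (3.34 × 10^-27 kg × 7.04 × 10^6 m/s) / (1.67 × 10^-27 kg × 3.85 × 10^6 m/s)
         = 3.66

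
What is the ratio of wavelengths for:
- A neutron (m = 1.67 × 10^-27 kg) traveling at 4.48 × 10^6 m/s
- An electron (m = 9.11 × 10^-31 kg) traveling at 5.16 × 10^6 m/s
λ₁/λ₂ = 6.28 × 10^-4

Using λ = h/(mv):

λ₁ = h/(m₁v₁) = 8.86 × 10^-14 m
λ₂ = h/(m₂v₂) = 1.41 × 10^-10 m

Ratio λ₁/λ₂ = (m₂v₂)/(m₁v₁)
         = (9.11 × 10^-31 kg × 5.16 × 10^6 m/s) / (1.67 × 10^-27 kg × 4.48 × 10^6 m/s)
         = 6.28 × 10^-4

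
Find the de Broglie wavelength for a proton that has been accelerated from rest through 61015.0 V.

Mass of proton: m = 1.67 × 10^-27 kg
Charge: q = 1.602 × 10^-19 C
1.16 × 10^-13 m

When a particle is accelerated through voltage V, it gains kinetic energy KE = qV.

The de Broglie wavelength is then λ = h/√(2mqV):

λ = h/√(2mqV)
λ = (6.626 × 10^-34 J·s) / √(2 × 1.67 × 10^-27 kg × 1.602 × 10^-19 C × 61015.0 V)
λ = 1.16 × 10^-13 m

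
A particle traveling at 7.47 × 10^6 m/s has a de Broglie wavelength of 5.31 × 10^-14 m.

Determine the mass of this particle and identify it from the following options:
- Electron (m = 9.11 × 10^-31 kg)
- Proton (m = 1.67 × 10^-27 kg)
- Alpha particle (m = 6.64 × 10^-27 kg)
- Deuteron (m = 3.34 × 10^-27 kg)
The particle is a proton.

From λ = h/(mv), solve for mass:

m = h/(λv)
m = (6.626 × 10^-34 J·s) / (5.31 × 10^-14 m × 7.47 × 10^6 m/s)
m = 1.67 × 10^-27 kg

Comparing with the listed masses, this is closest to a proton.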